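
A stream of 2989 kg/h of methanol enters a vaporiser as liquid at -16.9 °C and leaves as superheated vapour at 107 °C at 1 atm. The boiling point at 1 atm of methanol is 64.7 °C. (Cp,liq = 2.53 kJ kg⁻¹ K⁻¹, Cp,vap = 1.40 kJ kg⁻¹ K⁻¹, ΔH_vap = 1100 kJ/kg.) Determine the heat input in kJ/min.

Q = 68000 kJ/min

liquid -16.9→64.7 °C: 206.45 kJ/kg
vaporisation at 64.7 °C: 1100 kJ/kg
vapour 64.7→107 °C: 59.22 kJ/kg
Δh = 206.45 + 1100 + 59.22 = 1365.7 kJ/kg
Q = ṁ·Δh = 2989 kg/h × 1365.7 kJ/kg = 4.082e+06 kJ/h
|Q| = 1133.9 kW = 68033 kJ/min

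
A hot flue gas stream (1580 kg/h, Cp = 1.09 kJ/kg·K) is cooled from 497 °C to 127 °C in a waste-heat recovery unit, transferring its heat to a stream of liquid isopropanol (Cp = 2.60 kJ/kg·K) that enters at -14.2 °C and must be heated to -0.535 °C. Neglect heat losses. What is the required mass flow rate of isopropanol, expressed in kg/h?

ṁ_c = 17900 kg/h

Heat released by hot stream: Q = 1580 × 1.09 × (497 − 127) = 637210 kJ/h
Energy balance on cold side (adiabatic exchanger): Q = ṁ_c·Cp_c·(T_c,out − T_c,in)
ṁ_c = 637210 / [2.60 × (-0.535 − -14.2)] = 17935 kg/h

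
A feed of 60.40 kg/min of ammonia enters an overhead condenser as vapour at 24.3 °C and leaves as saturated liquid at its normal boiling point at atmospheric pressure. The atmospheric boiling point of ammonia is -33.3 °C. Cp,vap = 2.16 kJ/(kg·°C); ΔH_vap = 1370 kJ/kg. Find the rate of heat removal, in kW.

Q_c = 1500 kW

vapour 24.3→-33.3 °C: -124.42 kJ/kg
condensation at -33.3 °C: -1370 kJ/kg
Δh = -124.42 + -1370 = -1494.4 kJ/kg
Q = ṁ·Δh = 60.40 kg/min × -1494.4 kJ/kg = -90263 kJ/min
|Q| = 1504.4 kW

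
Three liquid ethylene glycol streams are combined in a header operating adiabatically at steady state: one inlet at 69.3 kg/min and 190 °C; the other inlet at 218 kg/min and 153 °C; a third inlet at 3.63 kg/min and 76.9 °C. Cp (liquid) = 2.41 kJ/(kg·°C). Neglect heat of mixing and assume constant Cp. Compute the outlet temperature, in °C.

T_out = 161 °C

Adiabatic, steady state ⇒ Σ ṁᵢCp,ᵢ(T_out − Tᵢ) = 0
T_out = Σ ṁᵢCp,ᵢTᵢ / Σ ṁᵢCp,ᵢ
      = 112790 / 701.14 = 160.86 °C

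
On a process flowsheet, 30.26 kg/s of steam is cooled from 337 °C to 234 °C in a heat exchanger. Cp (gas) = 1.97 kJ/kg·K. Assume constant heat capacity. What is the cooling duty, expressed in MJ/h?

Q_c = 22100 MJ/h

Q = ṁ·Cp·ΔT = 30.26 × 1.97 × (234 − 337) = -6140.1 kJ/s
Cooling duty = 22104 MJ/h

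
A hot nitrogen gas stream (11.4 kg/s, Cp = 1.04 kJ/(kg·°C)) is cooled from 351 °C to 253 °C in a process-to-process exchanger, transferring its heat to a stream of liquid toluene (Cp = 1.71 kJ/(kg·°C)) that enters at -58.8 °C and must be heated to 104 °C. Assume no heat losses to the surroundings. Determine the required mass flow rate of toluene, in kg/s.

Heat released by hot stream: Q = 11.4 × 1.04 × (351 − 253) = 1161.9 kJ/s
Energy balance on cold side (adiabatic exchanger): Q = ṁ_c·Cp_c·(T_c,out − T_c,in)
ṁ_c = 1161.9 / [1.71 × (104 − -58.8)] = 4.1736 kg/s

ṁ_c = 4.17 kg/s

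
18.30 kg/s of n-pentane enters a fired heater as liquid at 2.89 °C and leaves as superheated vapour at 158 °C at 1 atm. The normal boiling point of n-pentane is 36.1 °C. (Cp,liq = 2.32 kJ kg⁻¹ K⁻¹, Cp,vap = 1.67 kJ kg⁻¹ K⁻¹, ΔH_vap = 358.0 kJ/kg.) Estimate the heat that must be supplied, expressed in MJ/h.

Q = 42100 MJ/h

liquid 2.89→36.1 °C: 77.047 kJ/kg
vaporisation at 36.1 °C: 358 kJ/kg
vapour 36.1→158 °C: 203.57 kJ/kg
Δh = 77.047 + 358 + 203.57 = 638.62 kJ/kg
Q = ṁ·Δh = 18.30 kg/s × 638.62 kJ/kg = 11687 kJ/s
|Q| = 11687 kW = 42072 MJ/h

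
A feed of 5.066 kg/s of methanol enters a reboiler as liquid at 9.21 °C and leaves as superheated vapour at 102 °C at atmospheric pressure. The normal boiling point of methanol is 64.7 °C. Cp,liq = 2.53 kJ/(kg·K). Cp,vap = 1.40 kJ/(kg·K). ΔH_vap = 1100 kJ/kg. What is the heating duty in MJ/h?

liquid 9.21→64.7 °C: 140.39 kJ/kg
vaporisation at 64.7 °C: 1100 kJ/kg
vapour 64.7→102 °C: 52.22 kJ/kg
Δh = 140.39 + 1100 + 52.22 = 1292.6 kJ/kg
Q = ṁ·Δh = 5.066 kg/s × 1292.6 kJ/kg = 6548.4 kJ/s
|Q| = 6548.4 kW = 23574 MJ/h

Q = 23600 MJ/h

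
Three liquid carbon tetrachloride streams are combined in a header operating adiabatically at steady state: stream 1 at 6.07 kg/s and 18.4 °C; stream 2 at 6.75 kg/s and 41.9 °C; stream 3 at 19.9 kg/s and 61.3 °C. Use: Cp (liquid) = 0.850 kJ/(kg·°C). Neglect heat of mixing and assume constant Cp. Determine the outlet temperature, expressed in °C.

No heat crosses the boundary, so H_out = H_in.
Σ ṁᵢCp,ᵢTᵢ = 6.07×0.850×18.4 + 6.75×0.850×41.9 + 19.9×0.850×61.3 = 1372.2
Σ ṁᵢCp,ᵢ = 6.07×0.850 + 6.75×0.850 + 19.9×0.850 = 27.812
T_out = 1372.2 / 27.812 = 49.339 °C

T_out = 49.3 °C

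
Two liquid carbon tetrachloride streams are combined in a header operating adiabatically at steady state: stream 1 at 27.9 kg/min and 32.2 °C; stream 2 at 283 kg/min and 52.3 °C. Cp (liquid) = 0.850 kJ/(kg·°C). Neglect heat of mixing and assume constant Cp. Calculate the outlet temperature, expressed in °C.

T_out = 50.5 °C

No heat crosses the boundary, so H_out = H_in.
Σ ṁᵢCp,ᵢTᵢ = 27.9×0.850×32.2 + 283×0.850×52.3 = 13344
Σ ṁᵢCp,ᵢ = 27.9×0.850 + 283×0.850 = 264.26
T_out = 13344 / 264.26 = 50.496 °C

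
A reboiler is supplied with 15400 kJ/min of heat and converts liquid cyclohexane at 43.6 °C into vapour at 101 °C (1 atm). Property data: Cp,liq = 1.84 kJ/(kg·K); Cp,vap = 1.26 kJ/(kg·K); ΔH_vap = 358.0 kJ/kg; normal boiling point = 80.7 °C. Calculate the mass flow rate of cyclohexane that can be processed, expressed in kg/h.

ṁ = 2040 kg/h

Δh = 1.84×(80.7−43.6) + 358.0 + 1.26×(101−80.7) = 451.84 kJ/kg
Q = 15400 kJ/min = 256.67 kJ/s = 924000 kJ/h
ṁ = Q/Δh = 924000 / 451.84 = 2045 kg/h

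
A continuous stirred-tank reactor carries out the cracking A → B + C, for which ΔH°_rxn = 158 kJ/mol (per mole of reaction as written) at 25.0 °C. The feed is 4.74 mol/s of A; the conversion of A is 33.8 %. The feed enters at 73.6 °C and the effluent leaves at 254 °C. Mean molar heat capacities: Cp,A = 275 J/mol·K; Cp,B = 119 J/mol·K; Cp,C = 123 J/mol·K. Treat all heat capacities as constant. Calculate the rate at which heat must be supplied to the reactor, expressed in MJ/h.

Extent of reaction ξ = 0.338 × 4.74 = 1.6021 mol/s
Reaction term: ξ·ΔH°_rxn = 1.6021 × 158 = 253.13 kJ/s
Sensible, feed 73.6→25 °C: -63.35 kJ/s
Outlet flows (mol/s): A 3.1379, B 1.6021, C 1.6021
Sensible, products 25→254 °C: 286.39 kJ/s
Q = ΔH = 476.18 kJ/s = 476.18 kW
Heat supplied = 1714.2 MJ/h

Q_in = 1710 MJ/h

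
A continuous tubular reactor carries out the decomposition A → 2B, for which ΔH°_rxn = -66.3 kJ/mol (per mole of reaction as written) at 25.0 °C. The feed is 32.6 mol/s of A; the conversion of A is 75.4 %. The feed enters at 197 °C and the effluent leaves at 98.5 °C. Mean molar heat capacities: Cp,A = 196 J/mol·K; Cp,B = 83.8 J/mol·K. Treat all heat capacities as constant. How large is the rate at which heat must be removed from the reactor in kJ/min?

Q_out = 139000 kJ/min

Extent of reaction ξ = 0.754 × 32.6 = 24.58 mol/s
Reaction term: ξ·ΔH°_rxn = 24.58 × -66.3 = -1629.7 kJ/s
Sensible, feed 197→25 °C: -1099 kJ/s
Outlet flows (mol/s): A 8.0196, B 49.161
Sensible, products 25→98.5 °C: 418.33 kJ/s
Q = ΔH = -2310.4 kJ/s = -2310.4 kW
Heat removed = 138620 kJ/min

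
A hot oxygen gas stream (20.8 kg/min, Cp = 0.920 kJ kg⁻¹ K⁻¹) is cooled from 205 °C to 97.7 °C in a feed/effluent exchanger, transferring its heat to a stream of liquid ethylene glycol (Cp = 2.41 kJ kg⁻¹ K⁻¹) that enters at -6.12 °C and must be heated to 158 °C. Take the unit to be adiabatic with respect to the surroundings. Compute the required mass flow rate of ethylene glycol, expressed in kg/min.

ṁ_c = 5.19 kg/min

Heat released by hot stream: Q = 20.8 × 0.920 × (205 − 97.7) = 2053.3 kJ/min
Energy balance on cold side (adiabatic exchanger): Q = ṁ_c·Cp_c·(T_c,out − T_c,in)
ṁ_c = 2053.3 / [2.41 × (158 − -6.12)] = 5.1913 kg/min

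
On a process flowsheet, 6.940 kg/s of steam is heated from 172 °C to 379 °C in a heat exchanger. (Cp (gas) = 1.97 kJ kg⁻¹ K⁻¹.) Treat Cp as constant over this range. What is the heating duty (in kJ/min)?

Q = 170000 kJ/min

Q = ṁ·Cp·ΔT = 6.940 × 1.97 × (379 − 172) = 2830.1 kJ/s
Heating duty = 169800 kJ/min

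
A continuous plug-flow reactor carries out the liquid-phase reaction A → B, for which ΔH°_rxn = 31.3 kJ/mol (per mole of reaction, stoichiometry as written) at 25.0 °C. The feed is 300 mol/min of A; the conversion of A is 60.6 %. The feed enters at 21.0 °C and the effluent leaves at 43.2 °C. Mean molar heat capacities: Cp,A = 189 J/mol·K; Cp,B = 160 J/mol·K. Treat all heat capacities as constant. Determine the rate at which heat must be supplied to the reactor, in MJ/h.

Q_in = 411 MJ/h

Extent of reaction ξ = 0.606 × 300 = 181.8 mol/min
Reaction term: ξ·ΔH°_rxn = 181.8 × 31.3 = 5690.3 kJ/min
Sensible, feed 21.0→25 °C: 226.8 kJ/min
Outlet flows (mol/min): A 118.2, B 181.8
Sensible, products 25→43.2 °C: 935.99 kJ/min
Q = ΔH = 6853.1 kJ/min = 114.22 kW
Heat supplied = 411.19 MJ/h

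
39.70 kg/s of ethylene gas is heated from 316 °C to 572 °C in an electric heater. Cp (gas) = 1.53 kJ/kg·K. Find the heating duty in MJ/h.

Q = 56000 MJ/h

Q = ṁ·Cp·ΔT = 39.70 × 1.53 × (572 − 316) = 15550 kJ/s
Heating duty = 55979 MJ/h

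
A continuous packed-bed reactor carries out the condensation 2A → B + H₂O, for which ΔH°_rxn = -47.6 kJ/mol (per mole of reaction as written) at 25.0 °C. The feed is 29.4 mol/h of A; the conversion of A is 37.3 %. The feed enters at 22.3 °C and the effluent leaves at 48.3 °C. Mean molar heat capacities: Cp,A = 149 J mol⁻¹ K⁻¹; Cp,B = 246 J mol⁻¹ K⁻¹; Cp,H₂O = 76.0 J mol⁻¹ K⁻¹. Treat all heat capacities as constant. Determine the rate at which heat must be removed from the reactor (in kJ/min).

Q_out = 2.40 kJ/min

Extent of reaction ξ = 0.373 × 29.4 / 2 = 5.4831 mol/h
Reaction term: ξ·ΔH°_rxn = 5.4831 × -47.6 = -261 kJ/h
Sensible, feed 22.3→25 °C: 11.828 kJ/h
Outlet flows (mol/h): A 18.434, B 5.4831, H₂O 5.4831
Sensible, products 25→48.3 °C: 105.13 kJ/h
Q = ΔH = -144.03 kJ/h = -0.040009 kW
Heat removed = 2.4006 kJ/min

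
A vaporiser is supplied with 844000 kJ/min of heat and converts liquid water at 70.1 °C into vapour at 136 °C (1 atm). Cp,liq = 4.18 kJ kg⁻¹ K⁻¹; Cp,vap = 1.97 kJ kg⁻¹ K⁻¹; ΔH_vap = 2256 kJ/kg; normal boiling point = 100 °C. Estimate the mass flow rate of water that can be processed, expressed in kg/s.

ṁ = 5.74 kg/s

Δh = 4.18×(100−70.1) + 2256 + 1.97×(136−100) = 2451.9 kJ/kg
Q = 844000 kJ/min = 14067 kJ/s = 14067 kJ/s
ṁ = Q/Δh = 14067 / 2451.9 = 5.737 kg/s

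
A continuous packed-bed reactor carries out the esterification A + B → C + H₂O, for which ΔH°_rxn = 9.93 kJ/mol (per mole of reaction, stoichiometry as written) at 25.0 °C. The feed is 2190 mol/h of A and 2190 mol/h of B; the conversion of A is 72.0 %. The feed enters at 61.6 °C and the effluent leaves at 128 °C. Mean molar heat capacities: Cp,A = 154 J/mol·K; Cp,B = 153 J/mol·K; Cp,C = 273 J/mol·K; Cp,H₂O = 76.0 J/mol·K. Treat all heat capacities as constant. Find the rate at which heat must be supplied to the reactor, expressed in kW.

Extent of reaction ξ = 0.720 × 2190 = 1576.8 mol/h
Reaction term: ξ·ΔH°_rxn = 1576.8 × 9.93 = 15658 kJ/h
Sensible, feed 61.6→25 °C: -24607 kJ/h
Outlet flows (mol/h): A 613.2, B 613.2, C 1576.8, H₂O 1576.8
Sensible, products 25→128 °C: 76071 kJ/h
Q = ΔH = 67122 kJ/h = 18.645 kW
Heat supplied = 18.645 kW

Q_in = 18.6 kW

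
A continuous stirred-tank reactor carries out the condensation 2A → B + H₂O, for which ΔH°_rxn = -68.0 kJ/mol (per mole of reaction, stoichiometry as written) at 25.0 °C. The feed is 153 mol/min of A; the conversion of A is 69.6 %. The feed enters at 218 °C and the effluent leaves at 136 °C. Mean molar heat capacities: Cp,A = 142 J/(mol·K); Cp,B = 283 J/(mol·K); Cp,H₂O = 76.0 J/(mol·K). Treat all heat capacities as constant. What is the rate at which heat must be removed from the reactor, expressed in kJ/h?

Extent of reaction ξ = 0.696 × 153 / 2 = 53.244 mol/min
Reaction term: ξ·ΔH°_rxn = 53.244 × -68.0 = -3620.6 kJ/min
Sensible, feed 218→25 °C: -4193.1 kJ/min
Outlet flows (mol/min): A 46.512, B 53.244, H₂O 53.244
Sensible, products 25→136 °C: 2854.8 kJ/min
Q = ΔH = -4958.9 kJ/min = -82.648 kW
Heat removed = 297530 kJ/h

Q_out = 298000 kJ/h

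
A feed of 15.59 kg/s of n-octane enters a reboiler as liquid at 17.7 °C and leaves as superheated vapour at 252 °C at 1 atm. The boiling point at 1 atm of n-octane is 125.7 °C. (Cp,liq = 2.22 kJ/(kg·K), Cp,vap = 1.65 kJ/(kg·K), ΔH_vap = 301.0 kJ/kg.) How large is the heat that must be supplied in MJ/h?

Q = 42000 MJ/h

liquid 17.7→125.7 °C: 239.76 kJ/kg
vaporisation at 125.7 °C: 301 kJ/kg
vapour 125.7→252 °C: 208.39 kJ/kg
Δh = 239.76 + 301 + 208.39 = 749.15 kJ/kg
Q = ṁ·Δh = 15.59 kg/s × 749.15 kJ/kg = 11679 kJ/s
|Q| = 11679 kW = 42046 MJ/h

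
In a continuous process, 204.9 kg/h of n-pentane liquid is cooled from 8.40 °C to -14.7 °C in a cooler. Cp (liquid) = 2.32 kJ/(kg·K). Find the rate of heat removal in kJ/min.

Q_c = 183 kJ/min

Q = ṁ·Cp·ΔT = 204.9 × 2.32 × (-14.7 − 8.40) = -10981 kJ/h
Converting: 10981 / 3600 s = 3.0503 kW
Cooling duty = 183.02 kJ/min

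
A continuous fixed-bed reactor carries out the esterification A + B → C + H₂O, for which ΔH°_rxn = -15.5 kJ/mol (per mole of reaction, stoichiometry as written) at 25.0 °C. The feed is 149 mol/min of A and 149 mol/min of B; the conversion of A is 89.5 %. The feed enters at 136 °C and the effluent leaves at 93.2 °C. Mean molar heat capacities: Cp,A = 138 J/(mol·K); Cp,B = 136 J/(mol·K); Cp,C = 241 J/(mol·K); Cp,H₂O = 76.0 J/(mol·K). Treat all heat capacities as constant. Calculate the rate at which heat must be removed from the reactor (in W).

Q_out = 57100 W

Extent of reaction ξ = 0.895 × 149 = 133.35 mol/min
Reaction term: ξ·ΔH°_rxn = 133.35 × -15.5 = -2067 kJ/min
Sensible, feed 136→25 °C: -4531.7 kJ/min
Outlet flows (mol/min): A 15.645, B 15.645, C 133.35, H₂O 133.35
Sensible, products 25→93.2 °C: 3175.4 kJ/min
Q = ΔH = -3423.3 kJ/min = -57.055 kW
Heat removed = 57055 W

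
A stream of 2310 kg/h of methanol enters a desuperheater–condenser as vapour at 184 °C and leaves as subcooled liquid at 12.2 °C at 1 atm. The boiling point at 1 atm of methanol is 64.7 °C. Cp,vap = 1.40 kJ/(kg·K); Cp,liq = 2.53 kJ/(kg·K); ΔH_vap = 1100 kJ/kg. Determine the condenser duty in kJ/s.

vapour 184→64.7 °C: -167.02 kJ/kg
condensation at 64.7 °C: -1100 kJ/kg
liquid 64.7→12.2 °C: -132.82 kJ/kg
Δh = -167.02 + -1100 + -132.82 = -1399.8 kJ/kg
Q = ṁ·Δh = 2310 kg/h × -1399.8 kJ/kg = -3.2336e+06 kJ/h
|Q| = 898.23 kW

Q_c = 898 kJ/s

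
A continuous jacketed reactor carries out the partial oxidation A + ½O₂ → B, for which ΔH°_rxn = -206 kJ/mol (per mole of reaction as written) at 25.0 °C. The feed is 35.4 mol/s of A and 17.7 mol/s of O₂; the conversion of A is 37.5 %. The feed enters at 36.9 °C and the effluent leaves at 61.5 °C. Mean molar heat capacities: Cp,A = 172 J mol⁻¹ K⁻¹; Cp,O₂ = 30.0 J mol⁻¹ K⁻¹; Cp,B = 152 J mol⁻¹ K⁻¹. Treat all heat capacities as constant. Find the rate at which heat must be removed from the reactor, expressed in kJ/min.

Extent of reaction ξ = 0.375 × 35.4 = 13.275 mol/s
Reaction term: ξ·ΔH°_rxn = 13.275 × -206 = -2734.6 kJ/s
Sensible, feed 36.9→25 °C: -78.776 kJ/s
Outlet flows (mol/s): A 22.125, O₂ 11.062, B 13.275
Sensible, products 25→61.5 °C: 224.66 kJ/s
Q = ΔH = -2588.8 kJ/s = -2588.8 kW
Heat removed = 155330 kJ/min

Q_out = 155000 kJ/min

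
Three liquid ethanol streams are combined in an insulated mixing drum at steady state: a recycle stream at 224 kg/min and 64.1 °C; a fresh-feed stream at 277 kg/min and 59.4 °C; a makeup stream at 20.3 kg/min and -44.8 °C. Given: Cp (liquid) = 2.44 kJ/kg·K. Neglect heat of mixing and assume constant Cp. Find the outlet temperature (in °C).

Adiabatic, steady state ⇒ Σ ṁᵢCp,ᵢ(T_out − Tᵢ) = 0
Σ ṁᵢCp,ᵢTᵢ = 224×2.44×64.1 + 277×2.44×59.4 + 20.3×2.44×-44.8 = 72963
Σ ṁᵢCp,ᵢ = 224×2.44 + 277×2.44 + 20.3×2.44 = 1272
T_out = 72963 / 1272 = 57.362 °C

T_out = 57.4 °C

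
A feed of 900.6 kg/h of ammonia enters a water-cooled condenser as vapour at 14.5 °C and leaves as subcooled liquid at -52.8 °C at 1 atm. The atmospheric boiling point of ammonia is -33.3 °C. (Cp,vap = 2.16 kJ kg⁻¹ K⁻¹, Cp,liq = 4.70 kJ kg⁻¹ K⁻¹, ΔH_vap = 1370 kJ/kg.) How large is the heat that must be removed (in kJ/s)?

vapour 14.5→-33.3 °C: -103.25 kJ/kg
condensation at -33.3 °C: -1370 kJ/kg
liquid -33.3→-52.8 °C: -91.65 kJ/kg
Δh = -103.25 + -1370 + -91.65 = -1564.9 kJ/kg
Q = ṁ·Δh = 900.6 kg/h × -1564.9 kJ/kg = -1.4093e+06 kJ/h
|Q| = 391.49 kW

Q_c = 391 kJ/s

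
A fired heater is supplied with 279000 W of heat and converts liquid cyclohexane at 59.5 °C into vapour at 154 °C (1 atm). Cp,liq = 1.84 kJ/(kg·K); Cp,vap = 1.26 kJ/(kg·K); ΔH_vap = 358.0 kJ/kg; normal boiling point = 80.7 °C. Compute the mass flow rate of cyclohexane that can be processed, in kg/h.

Δh = 1.84×(80.7−59.5) + 358.0 + 1.26×(154−80.7) = 489.37 kJ/kg
Q = 279000 W = 279 kJ/s = 1.0044e+06 kJ/h
ṁ = Q/Δh = 1.0044e+06 / 489.37 = 2052.5 kg/h

ṁ = 2050 kg/h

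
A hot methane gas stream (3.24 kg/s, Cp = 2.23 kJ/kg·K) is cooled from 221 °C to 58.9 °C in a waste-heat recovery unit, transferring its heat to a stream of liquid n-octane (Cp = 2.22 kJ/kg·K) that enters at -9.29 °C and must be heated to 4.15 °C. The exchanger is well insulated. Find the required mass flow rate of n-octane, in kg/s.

Heat released by hot stream: Q = 3.24 × 2.23 × (221 − 58.9) = 1171.2 kJ/s
Energy balance on cold side (adiabatic exchanger): Q = ṁ_c·Cp_c·(T_c,out − T_c,in)
ṁ_c = 1171.2 / [2.22 × (4.15 − -9.29)] = 39.254 kg/s

ṁ_c = 39.3 kg/s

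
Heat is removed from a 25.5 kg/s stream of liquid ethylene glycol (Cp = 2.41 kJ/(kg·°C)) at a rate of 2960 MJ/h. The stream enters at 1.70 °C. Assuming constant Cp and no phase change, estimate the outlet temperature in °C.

T_out = -11.7 °C

Q = 2960 MJ/h = 822.22 kJ/s
ΔT = Q/(ṁ·Cp) = 822.22/(25.5×2.41) = 13.379 K
T_out = 1.70 − 13.379 = -11.679 °C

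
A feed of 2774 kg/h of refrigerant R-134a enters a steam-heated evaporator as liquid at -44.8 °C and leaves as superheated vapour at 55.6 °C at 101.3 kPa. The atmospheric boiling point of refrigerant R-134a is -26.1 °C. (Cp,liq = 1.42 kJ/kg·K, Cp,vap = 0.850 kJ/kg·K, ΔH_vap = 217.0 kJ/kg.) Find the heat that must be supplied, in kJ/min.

liquid -44.8→-26.1 °C: 26.554 kJ/kg
vaporisation at -26.1 °C: 217 kJ/kg
vapour -26.1→55.6 °C: 69.445 kJ/kg
Δh = 26.554 + 217 + 69.445 = 313 kJ/kg
Q = ṁ·Δh = 2774 kg/h × 313 kJ/kg = 868260 kJ/h
|Q| = 241.18 kW = 14471 kJ/min

Q = 14500 kJ/min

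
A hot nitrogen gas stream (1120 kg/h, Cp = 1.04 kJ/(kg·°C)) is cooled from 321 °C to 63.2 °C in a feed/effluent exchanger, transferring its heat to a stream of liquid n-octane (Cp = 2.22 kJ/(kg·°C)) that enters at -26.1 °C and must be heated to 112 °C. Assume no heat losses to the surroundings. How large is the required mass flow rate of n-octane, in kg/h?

Heat released by hot stream: Q = 1120 × 1.04 × (321 − 63.2) = 300290 kJ/h
Energy balance on cold side (adiabatic exchanger): Q = ṁ_c·Cp_c·(T_c,out − T_c,in)
ṁ_c = 300290 / [2.22 × (112 − -26.1)] = 979.46 kg/h

ṁ_c = 979 kg/h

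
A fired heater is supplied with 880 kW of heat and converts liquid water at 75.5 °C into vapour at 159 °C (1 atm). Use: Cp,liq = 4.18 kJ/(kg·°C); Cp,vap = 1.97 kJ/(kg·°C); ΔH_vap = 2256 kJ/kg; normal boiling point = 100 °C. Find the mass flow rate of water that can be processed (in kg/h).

Δh = 4.18×(100−75.5) + 2256 + 1.97×(159−100) = 2474.6 kJ/kg
Q = 880 kW = 880 kJ/s = 3.168e+06 kJ/h
ṁ = Q/Δh = 3.168e+06 / 2474.6 = 1280.2 kg/h

ṁ = 1280 kg/h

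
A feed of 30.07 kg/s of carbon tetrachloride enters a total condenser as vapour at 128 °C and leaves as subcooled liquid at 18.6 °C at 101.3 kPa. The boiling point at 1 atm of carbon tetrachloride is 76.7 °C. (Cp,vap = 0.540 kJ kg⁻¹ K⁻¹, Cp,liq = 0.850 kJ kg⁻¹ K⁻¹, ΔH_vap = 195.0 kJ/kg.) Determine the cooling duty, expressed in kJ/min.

vapour 128→76.7 °C: -27.702 kJ/kg
condensation at 76.7 °C: -195 kJ/kg
liquid 76.7→18.6 °C: -49.385 kJ/kg
Δh = -27.702 + -195 + -49.385 = -272.09 kJ/kg
Q = ṁ·Δh = 30.07 kg/s × -272.09 kJ/kg = -8181.7 kJ/s
|Q| = 8181.7 kW = 490900 kJ/min

Q_c = 491000 kJ/min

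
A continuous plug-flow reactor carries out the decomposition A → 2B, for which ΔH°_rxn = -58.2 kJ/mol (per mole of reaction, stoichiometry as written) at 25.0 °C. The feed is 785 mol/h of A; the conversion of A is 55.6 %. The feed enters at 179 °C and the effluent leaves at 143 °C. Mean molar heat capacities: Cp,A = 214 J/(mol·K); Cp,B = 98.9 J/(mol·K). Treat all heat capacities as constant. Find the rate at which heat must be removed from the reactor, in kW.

Q_out = 8.97 kW

Extent of reaction ξ = 0.556 × 785 = 436.46 mol/h
Reaction term: ξ·ΔH°_rxn = 436.46 × -58.2 = -25402 kJ/h
Sensible, feed 179→25 °C: -25870 kJ/h
Outlet flows (mol/h): A 348.54, B 872.92
Sensible, products 25→143 °C: 18988 kJ/h
Q = ΔH = -32284 kJ/h = -8.9678 kW
Heat removed = 8.9678 kW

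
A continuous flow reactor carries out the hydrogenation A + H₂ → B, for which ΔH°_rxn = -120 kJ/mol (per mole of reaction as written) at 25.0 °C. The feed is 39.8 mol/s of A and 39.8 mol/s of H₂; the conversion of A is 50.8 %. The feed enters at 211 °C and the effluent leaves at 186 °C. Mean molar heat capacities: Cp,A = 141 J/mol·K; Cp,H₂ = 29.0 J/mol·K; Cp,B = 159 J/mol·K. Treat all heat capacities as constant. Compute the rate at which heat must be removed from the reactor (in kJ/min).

Q_out = 158000 kJ/min

Extent of reaction ξ = 0.508 × 39.8 = 20.218 mol/s
Reaction term: ξ·ΔH°_rxn = 20.218 × -120 = -2426.2 kJ/s
Sensible, feed 211→25 °C: -1258.5 kJ/s
Outlet flows (mol/s): A 19.582, H₂ 19.582, B 20.218
Sensible, products 25→186 °C: 1053.5 kJ/s
Q = ΔH = -2631.2 kJ/s = -2631.2 kW
Heat removed = 157870 kJ/min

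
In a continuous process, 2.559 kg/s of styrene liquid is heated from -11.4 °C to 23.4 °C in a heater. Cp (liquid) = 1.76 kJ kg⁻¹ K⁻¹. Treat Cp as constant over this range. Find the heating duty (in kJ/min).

Q = 9400 kJ/min

Q = ṁ·Cp·ΔT = 2.559 × 1.76 × (23.4 − -11.4) = 156.73 kJ/s
Heating duty = 9404 kJ/min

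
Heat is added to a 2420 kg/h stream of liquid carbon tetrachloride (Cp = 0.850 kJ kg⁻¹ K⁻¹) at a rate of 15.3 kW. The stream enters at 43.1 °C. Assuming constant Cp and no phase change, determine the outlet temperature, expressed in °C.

Q = 15.3 kW = 55080 kJ/h
ΔT = Q/(ṁ·Cp) = 55080/(2420×0.850) = 26.777 K
T_out = 43.1 + 26.777 = 69.877 °C

T_out = 69.9 °C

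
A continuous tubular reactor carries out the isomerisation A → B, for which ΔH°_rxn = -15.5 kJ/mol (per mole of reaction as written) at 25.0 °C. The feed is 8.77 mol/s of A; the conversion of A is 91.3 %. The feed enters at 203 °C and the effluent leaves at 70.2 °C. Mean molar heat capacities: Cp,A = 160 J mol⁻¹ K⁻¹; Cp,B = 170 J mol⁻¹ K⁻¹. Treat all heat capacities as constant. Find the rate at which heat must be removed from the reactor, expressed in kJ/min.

Extent of reaction ξ = 0.913 × 8.77 = 8.007 mol/s
Reaction term: ξ·ΔH°_rxn = 8.007 × -15.5 = -124.11 kJ/s
Sensible, feed 203→25 °C: -249.77 kJ/s
Outlet flows (mol/s): A 0.76299, B 8.007
Sensible, products 25→70.2 °C: 67.044 kJ/s
Q = ΔH = -306.83 kJ/s = -306.83 kW
Heat removed = 18410 kJ/min

Q_out = 18400 kJ/min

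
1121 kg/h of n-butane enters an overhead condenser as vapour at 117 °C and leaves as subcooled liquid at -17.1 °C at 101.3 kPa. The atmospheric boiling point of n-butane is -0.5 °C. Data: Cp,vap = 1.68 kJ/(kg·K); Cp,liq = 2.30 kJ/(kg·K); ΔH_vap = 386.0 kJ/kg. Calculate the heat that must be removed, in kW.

vapour 117→-0.5 °C: -197.4 kJ/kg
condensation at -0.5 °C: -386 kJ/kg
liquid -0.5→-17.1 °C: -38.18 kJ/kg
Δh = -197.4 + -386 + -38.18 = -621.58 kJ/kg
Q = ṁ·Δh = 1121 kg/h × -621.58 kJ/kg = -696790 kJ/h
|Q| = 193.55 kW

Q_c = 194 kW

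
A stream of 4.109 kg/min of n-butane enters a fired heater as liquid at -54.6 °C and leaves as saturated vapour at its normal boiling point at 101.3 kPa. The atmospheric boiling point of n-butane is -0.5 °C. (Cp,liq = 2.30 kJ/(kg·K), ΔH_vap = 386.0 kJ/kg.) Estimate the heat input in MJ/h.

liquid -54.6→-0.5 °C: 124.43 kJ/kg
vaporisation at -0.5 °C: 386 kJ/kg
Δh = 124.43 + 386 = 510.43 kJ/kg
Q = ṁ·Δh = 4.109 kg/min × 510.43 kJ/kg = 2097.4 kJ/min
|Q| = 34.956 kW = 125.84 MJ/h

Q = 126 MJ/h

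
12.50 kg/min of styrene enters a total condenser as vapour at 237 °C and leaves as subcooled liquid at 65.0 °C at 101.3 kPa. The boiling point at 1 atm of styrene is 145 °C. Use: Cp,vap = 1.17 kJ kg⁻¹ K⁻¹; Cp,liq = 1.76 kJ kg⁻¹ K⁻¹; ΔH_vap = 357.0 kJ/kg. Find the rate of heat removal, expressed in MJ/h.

vapour 237→145 °C: -107.64 kJ/kg
condensation at 145 °C: -357 kJ/kg
liquid 145→65.0 °C: -140.8 kJ/kg
Δh = -107.64 + -357 + -140.8 = -605.44 kJ/kg
Q = ṁ·Δh = 12.50 kg/min × -605.44 kJ/kg = -7568 kJ/min
|Q| = 126.13 kW = 454.08 MJ/h

Q_c = 454 MJ/h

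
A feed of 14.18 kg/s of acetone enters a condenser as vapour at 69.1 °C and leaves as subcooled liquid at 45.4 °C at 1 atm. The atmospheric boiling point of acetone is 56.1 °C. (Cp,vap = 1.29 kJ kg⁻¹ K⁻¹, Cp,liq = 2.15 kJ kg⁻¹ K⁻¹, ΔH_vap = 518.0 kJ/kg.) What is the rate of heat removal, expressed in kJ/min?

Q_c = 475000 kJ/min

vapour 69.1→56.1 °C: -16.77 kJ/kg
condensation at 56.1 °C: -518 kJ/kg
liquid 56.1→45.4 °C: -23.005 kJ/kg
Δh = -16.77 + -518 + -23.005 = -557.77 kJ/kg
Q = ṁ·Δh = 14.18 kg/s × -557.77 kJ/kg = -7909.2 kJ/s
|Q| = 7909.2 kW = 474550 kJ/min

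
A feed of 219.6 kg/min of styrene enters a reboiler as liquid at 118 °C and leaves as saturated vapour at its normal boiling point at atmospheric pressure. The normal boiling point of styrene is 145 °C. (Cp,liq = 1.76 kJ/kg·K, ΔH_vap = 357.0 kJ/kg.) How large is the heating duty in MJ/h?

Q = 5330 MJ/h

liquid 118→145 °C: 47.52 kJ/kg
vaporisation at 145 °C: 357 kJ/kg
Δh = 47.52 + 357 = 404.52 kJ/kg
Q = ṁ·Δh = 219.6 kg/min × 404.52 kJ/kg = 88833 kJ/min
|Q| = 1480.5 kW = 5330 MJ/h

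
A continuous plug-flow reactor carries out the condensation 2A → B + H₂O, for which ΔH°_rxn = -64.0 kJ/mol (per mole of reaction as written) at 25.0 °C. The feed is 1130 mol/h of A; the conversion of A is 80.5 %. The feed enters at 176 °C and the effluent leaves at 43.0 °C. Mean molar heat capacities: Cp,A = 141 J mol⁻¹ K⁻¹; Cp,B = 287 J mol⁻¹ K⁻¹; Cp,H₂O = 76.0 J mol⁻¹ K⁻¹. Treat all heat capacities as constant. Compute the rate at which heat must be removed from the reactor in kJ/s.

Q_out = 13.8 kJ/s

Extent of reaction ξ = 0.805 × 1130 / 2 = 454.83 mol/h
Reaction term: ξ·ΔH°_rxn = 454.83 × -64.0 = -29109 kJ/h
Sensible, feed 176→25 °C: -24059 kJ/h
Outlet flows (mol/h): A 220.35, B 454.83, H₂O 454.83
Sensible, products 25→43.0 °C: 3531.1 kJ/h
Q = ΔH = -49637 kJ/h = -13.788 kW
Heat removed = 13.788 kJ/s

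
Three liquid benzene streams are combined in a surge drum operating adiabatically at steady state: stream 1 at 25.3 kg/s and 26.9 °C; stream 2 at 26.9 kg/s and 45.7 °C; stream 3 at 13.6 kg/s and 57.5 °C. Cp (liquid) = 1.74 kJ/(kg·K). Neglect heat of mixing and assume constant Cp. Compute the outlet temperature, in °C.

T_out = 40.9 °C

Adiabatic, steady state ⇒ Σ ṁᵢCp,ᵢ(T_out − Tᵢ) = 0
T_out = Σ ṁᵢCp,ᵢTᵢ / Σ ṁᵢCp,ᵢ
      = 4683.9 / 114.49 = 40.91 °C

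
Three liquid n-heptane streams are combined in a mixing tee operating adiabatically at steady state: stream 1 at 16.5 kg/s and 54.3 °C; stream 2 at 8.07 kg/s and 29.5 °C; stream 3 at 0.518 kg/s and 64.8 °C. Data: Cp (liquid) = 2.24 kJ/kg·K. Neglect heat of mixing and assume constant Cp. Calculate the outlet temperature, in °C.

T_out = 46.5 °C

Adiabatic, steady state ⇒ Σ ṁᵢCp,ᵢ(T_out − Tᵢ) = 0
Σ ṁᵢCp,ᵢTᵢ = 16.5×2.24×54.3 + 8.07×2.24×29.5 + 0.518×2.24×64.8 = 2615.4
Σ ṁᵢCp,ᵢ = 16.5×2.24 + 8.07×2.24 + 0.518×2.24 = 56.197
T_out = 2615.4 / 56.197 = 46.539 °C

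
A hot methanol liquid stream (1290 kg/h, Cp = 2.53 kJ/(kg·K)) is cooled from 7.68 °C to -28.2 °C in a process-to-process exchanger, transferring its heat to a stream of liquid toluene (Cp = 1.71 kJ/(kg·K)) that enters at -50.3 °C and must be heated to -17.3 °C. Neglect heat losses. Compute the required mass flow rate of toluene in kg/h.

Heat released by hot stream: Q = 1290 × 2.53 × (7.68 − -28.2) = 117100 kJ/h
Energy balance on cold side (adiabatic exchanger): Q = ṁ_c·Cp_c·(T_c,out − T_c,in)
ṁ_c = 117100 / [1.71 × (-17.3 − -50.3)] = 2075.2 kg/h

ṁ_c = 2080 kg/h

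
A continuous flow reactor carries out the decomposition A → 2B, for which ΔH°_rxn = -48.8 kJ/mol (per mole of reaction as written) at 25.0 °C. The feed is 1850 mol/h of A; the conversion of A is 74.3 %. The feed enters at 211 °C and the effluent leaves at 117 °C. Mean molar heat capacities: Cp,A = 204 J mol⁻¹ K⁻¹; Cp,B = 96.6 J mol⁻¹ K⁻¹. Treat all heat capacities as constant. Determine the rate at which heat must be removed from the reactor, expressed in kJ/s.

Extent of reaction ξ = 0.743 × 1850 = 1374.5 mol/h
Reaction term: ξ·ΔH°_rxn = 1374.5 × -48.8 = -67078 kJ/h
Sensible, feed 211→25 °C: -70196 kJ/h
Outlet flows (mol/h): A 475.45, B 2749.1
Sensible, products 25→117 °C: 33355 kJ/h
Q = ΔH = -103920 kJ/h = -28.866 kW
Heat removed = 28.866 kJ/s

Q_out = 28.9 kJ/s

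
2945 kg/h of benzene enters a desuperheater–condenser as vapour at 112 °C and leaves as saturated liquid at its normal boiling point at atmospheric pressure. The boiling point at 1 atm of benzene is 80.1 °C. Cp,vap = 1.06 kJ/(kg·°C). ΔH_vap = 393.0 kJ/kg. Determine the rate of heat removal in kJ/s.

Q_c = 349 kJ/s

vapour 112→80.1 °C: -33.814 kJ/kg
condensation at 80.1 °C: -393 kJ/kg
Δh = -33.814 + -393 = -426.81 kJ/kg
Q = ṁ·Δh = 2945 kg/h × -426.81 kJ/kg = -1.257e+06 kJ/h
|Q| = 349.16 kW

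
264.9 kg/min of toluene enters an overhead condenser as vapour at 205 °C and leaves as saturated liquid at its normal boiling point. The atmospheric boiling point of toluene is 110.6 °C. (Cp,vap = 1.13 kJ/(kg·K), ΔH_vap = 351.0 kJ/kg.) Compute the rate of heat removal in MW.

Q_c = 2.02 MW

vapour 205→110.6 °C: -106.67 kJ/kg
condensation at 110.6 °C: -351 kJ/kg
Δh = -106.67 + -351 = -457.67 kJ/kg
Q = ṁ·Δh = 264.9 kg/min × -457.67 kJ/kg = -121240 kJ/min
|Q| = 2020.6 kW = 2.0206 MW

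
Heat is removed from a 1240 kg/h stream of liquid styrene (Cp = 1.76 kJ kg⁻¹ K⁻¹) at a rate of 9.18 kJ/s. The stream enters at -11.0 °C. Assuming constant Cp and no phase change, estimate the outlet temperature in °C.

T_out = -26.1 °C

Q = 9.18 kJ/s = 33048 kJ/h
ΔT = Q/(ṁ·Cp) = 33048/(1240×1.76) = 15.143 K
T_out = -11.0 − 15.143 = -26.143 °C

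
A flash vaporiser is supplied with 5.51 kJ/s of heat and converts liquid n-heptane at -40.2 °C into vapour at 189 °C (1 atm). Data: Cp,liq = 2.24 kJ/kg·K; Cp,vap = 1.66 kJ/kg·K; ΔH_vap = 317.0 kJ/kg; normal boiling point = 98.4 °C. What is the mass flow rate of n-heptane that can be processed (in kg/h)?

Δh = 2.24×(98.4−-40.2) + 317.0 + 1.66×(189−98.4) = 777.86 kJ/kg
Q = 5.51 kJ/s = 5.51 kJ/s = 19836 kJ/h
ṁ = Q/Δh = 19836 / 777.86 = 25.501 kg/h

ṁ = 25.5 kg/h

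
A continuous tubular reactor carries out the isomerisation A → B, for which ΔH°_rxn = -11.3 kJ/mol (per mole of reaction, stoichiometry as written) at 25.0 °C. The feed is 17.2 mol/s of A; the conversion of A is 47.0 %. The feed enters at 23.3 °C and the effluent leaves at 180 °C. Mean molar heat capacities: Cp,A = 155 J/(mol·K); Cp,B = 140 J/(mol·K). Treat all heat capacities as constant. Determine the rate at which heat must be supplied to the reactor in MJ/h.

Extent of reaction ξ = 0.470 × 17.2 = 8.084 mol/s
Reaction term: ξ·ΔH°_rxn = 8.084 × -11.3 = -91.349 kJ/s
Sensible, feed 23.3→25 °C: 4.5322 kJ/s
Outlet flows (mol/s): A 9.116, B 8.084
Sensible, products 25→180 °C: 394.43 kJ/s
Q = ΔH = 307.62 kJ/s = 307.62 kW
Heat supplied = 1107.4 MJ/h

Q_in = 1110 MJ/h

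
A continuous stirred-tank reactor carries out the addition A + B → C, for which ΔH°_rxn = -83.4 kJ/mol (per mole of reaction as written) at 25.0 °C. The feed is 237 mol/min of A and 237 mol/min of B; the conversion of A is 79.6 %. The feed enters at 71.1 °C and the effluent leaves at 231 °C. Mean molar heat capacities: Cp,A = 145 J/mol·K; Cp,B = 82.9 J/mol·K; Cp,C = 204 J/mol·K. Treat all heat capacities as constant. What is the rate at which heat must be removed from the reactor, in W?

Q_out = 134000 W

Extent of reaction ξ = 0.796 × 237 = 188.65 mol/min
Reaction term: ξ·ΔH°_rxn = 188.65 × -83.4 = -15734 kJ/min
Sensible, feed 71.1→25 °C: -2490 kJ/min
Outlet flows (mol/min): A 48.348, B 48.348, C 188.65
Sensible, products 25→231 °C: 10198 kJ/min
Q = ΔH = -8025.8 kJ/min = -133.76 kW
Heat removed = 133760 W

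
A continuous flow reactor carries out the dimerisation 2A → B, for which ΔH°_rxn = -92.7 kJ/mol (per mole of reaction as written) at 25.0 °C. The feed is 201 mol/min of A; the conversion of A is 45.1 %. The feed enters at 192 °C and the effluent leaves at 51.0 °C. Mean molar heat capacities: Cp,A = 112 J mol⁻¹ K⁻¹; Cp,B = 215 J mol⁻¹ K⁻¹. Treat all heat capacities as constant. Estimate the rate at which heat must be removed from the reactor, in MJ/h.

Extent of reaction ξ = 0.451 × 201 / 2 = 45.325 mol/min
Reaction term: ξ·ΔH°_rxn = 45.325 × -92.7 = -4201.7 kJ/min
Sensible, feed 192→25 °C: -3759.5 kJ/min
Outlet flows (mol/min): A 110.35, B 45.325
Sensible, products 25→51.0 °C: 574.71 kJ/min
Q = ΔH = -7386.5 kJ/min = -123.11 kW
Heat removed = 443.19 MJ/h

Q_out = 443 MJ/h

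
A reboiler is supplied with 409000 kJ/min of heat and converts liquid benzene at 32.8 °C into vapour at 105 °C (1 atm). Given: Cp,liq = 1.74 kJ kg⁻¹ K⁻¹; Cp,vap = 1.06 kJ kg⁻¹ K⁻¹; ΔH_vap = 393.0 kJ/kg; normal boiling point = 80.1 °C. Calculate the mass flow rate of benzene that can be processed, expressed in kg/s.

ṁ = 13.6 kg/s

Δh = 1.74×(80.1−32.8) + 393.0 + 1.06×(105−80.1) = 501.7 kJ/kg
Q = 409000 kJ/min = 6816.7 kJ/s = 6816.7 kJ/s
ṁ = Q/Δh = 6816.7 / 501.7 = 13.587 kg/s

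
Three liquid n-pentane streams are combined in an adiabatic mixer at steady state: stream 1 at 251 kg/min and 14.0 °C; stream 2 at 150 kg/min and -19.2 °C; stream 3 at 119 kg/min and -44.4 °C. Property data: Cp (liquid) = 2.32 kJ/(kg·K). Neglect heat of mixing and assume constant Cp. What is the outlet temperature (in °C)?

Energy balance with Q = 0: Σ ṁᵢCp,ᵢ(T_out − Tᵢ) = 0
Σ ṁᵢCp,ᵢTᵢ = 251×2.32×14.0 + 150×2.32×-19.2 + 119×2.32×-44.4 = -10787
Σ ṁᵢCp,ᵢ = 251×2.32 + 150×2.32 + 119×2.32 = 1206.4
T_out = -10787 / 1206.4 = -8.9415 °C

T_out = -8.94 °C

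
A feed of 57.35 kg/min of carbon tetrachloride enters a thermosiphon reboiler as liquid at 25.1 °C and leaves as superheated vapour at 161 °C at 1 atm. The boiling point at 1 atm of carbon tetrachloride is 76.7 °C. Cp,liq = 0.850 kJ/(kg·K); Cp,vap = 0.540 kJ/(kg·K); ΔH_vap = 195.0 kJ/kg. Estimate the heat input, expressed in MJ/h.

Q = 979 MJ/h

liquid 25.1→76.7 °C: 43.86 kJ/kg
vaporisation at 76.7 °C: 195 kJ/kg
vapour 76.7→161 °C: 45.522 kJ/kg
Δh = 43.86 + 195 + 45.522 = 284.38 kJ/kg
Q = ṁ·Δh = 57.35 kg/min × 284.38 kJ/kg = 16309 kJ/min
|Q| = 271.82 kW = 978.56 MJ/h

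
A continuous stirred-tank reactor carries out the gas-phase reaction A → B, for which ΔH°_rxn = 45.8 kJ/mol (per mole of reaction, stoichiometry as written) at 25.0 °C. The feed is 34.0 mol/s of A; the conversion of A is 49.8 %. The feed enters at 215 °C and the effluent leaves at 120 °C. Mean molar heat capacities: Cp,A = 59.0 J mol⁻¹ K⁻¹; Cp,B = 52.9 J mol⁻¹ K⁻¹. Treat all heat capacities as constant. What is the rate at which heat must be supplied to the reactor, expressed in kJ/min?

Extent of reaction ξ = 0.498 × 34.0 = 16.932 mol/s
Reaction term: ξ·ΔH°_rxn = 16.932 × 45.8 = 775.49 kJ/s
Sensible, feed 215→25 °C: -381.14 kJ/s
Outlet flows (mol/s): A 17.068, B 16.932
Sensible, products 25→120 °C: 180.76 kJ/s
Q = ΔH = 575.1 kJ/s = 575.1 kW
Heat supplied = 34506 kJ/min

Q_in = 34500 kJ/min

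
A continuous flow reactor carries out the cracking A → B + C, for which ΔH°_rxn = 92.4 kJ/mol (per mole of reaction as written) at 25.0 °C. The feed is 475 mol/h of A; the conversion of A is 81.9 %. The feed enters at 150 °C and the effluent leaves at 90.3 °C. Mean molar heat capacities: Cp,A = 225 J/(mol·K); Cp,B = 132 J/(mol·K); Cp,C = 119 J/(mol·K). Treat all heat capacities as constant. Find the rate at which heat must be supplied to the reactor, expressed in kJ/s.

Extent of reaction ξ = 0.819 × 475 = 389.02 mol/h
Reaction term: ξ·ΔH°_rxn = 389.02 × 92.4 = 35946 kJ/h
Sensible, feed 150→25 °C: -13359 kJ/h
Outlet flows (mol/h): A 85.975, B 389.02, C 389.02
Sensible, products 25→90.3 °C: 7639.4 kJ/h
Q = ΔH = 30226 kJ/h = 8.3961 kW
Heat supplied = 8.3961 kJ/s

Q_in = 8.40 kJ/s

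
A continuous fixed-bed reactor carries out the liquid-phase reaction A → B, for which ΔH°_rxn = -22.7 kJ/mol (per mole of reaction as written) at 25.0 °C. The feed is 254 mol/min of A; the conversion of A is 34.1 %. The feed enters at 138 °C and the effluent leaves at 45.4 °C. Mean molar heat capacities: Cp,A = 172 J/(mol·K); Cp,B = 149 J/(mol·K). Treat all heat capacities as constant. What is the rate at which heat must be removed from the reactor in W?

Q_out = 101000 W

Extent of reaction ξ = 0.341 × 254 = 86.614 mol/min
Reaction term: ξ·ΔH°_rxn = 86.614 × -22.7 = -1966.1 kJ/min
Sensible, feed 138→25 °C: -4936.7 kJ/min
Outlet flows (mol/min): A 167.39, B 86.614
Sensible, products 25→45.4 °C: 850.6 kJ/min
Q = ΔH = -6052.3 kJ/min = -100.87 kW
Heat removed = 100870 W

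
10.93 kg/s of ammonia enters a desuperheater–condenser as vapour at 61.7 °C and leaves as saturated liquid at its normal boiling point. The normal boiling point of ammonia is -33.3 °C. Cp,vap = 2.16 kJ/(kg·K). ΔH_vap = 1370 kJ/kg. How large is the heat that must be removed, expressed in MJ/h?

vapour 61.7→-33.3 °C: -205.2 kJ/kg
condensation at -33.3 °C: -1370 kJ/kg
Δh = -205.2 + -1370 = -1575.2 kJ/kg
Q = ṁ·Δh = 10.93 kg/s × -1575.2 kJ/kg = -17217 kJ/s
|Q| = 17217 kW = 61981 MJ/h

Q_c = 62000 MJ/h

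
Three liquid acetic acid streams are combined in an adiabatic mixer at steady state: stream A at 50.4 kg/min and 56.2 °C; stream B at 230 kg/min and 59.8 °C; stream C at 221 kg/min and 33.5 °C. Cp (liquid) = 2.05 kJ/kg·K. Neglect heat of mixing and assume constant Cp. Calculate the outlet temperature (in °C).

Energy balance with Q = 0: Σ ṁᵢCp,ᵢ(T_out − Tᵢ) = 0
Σ ṁᵢCp,ᵢTᵢ = 50.4×2.05×56.2 + 230×2.05×59.8 + 221×2.05×33.5 = 49179
Σ ṁᵢCp,ᵢ = 50.4×2.05 + 230×2.05 + 221×2.05 = 1027.9
T_out = 49179 / 1027.9 = 47.846 °C

T_out = 47.8 °C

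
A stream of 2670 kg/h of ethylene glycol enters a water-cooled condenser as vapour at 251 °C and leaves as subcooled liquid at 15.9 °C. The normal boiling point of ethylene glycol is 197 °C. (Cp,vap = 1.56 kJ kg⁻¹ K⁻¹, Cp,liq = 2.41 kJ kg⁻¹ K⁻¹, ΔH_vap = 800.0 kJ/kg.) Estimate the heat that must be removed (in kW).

vapour 251→197 °C: -84.24 kJ/kg
condensation at 197 °C: -800 kJ/kg
liquid 197→15.9 °C: -436.45 kJ/kg
Δh = -84.24 + -800 + -436.45 = -1320.7 kJ/kg
Q = ṁ·Δh = 2670 kg/h × -1320.7 kJ/kg = -3.5262e+06 kJ/h
|Q| = 979.51 kW

Q_c = 980 kW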